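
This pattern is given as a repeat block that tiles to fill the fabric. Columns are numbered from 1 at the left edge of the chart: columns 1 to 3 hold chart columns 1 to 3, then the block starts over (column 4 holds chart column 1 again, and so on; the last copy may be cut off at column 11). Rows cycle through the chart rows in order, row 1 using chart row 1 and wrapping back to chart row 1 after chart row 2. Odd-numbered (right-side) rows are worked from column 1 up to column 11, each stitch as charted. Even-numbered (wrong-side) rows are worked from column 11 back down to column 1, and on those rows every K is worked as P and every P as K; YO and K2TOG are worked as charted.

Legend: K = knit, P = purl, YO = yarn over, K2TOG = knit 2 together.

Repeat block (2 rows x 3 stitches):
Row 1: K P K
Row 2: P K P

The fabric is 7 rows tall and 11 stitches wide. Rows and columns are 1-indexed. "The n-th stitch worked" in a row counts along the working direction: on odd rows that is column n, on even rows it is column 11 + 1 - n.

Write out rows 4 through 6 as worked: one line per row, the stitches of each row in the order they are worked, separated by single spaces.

Row 4: chart row 2, WS - tiled (columns 1-11): P K P P K P P K P P K; work from column 11 back to 1 with K<->P swapped.
Row 5: chart row 1, RS - tile across columns 1-11 and work as-is.
Row 6: chart row 2, WS - tiled (columns 1-11): P K P P K P P K P P K; work from column 11 back to 1 with K<->P swapped.

Rows as worked:
P K K P K K P K K P K
K P K K P K K P K K P
P K K P K K P K K P K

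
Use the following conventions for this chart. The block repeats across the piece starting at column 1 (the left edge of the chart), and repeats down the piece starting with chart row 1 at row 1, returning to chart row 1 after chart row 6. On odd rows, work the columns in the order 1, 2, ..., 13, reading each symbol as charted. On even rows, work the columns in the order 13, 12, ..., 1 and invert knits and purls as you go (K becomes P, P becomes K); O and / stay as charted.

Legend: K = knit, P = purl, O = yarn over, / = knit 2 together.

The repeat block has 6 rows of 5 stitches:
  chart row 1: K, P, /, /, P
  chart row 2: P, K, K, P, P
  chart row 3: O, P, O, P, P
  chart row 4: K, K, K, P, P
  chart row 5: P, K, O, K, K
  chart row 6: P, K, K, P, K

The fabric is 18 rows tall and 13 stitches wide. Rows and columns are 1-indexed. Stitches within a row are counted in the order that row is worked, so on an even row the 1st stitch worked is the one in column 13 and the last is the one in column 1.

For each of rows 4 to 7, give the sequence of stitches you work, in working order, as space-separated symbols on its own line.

Rows as worked:
P P P K K P P P K K P P P
P K O K K P K O K K P K O
P P K P K P P K P K P P K
K P / / P K P / / P K P /

Derivation:
Row 4: chart row 4, WS - tiled (columns 1-13): K K K P P K K K P P K K K; work from column 13 back to 1 with K<->P swapped.
Row 5: chart row 5, RS - tile across columns 1-13 and work as-is.
Row 6: chart row 6, WS - tiled (columns 1-13): P K K P K P K K P K P K K; work from column 13 back to 1 with K<->P swapped.
Row 7: chart row 1, RS - tile across columns 1-13 and work as-is.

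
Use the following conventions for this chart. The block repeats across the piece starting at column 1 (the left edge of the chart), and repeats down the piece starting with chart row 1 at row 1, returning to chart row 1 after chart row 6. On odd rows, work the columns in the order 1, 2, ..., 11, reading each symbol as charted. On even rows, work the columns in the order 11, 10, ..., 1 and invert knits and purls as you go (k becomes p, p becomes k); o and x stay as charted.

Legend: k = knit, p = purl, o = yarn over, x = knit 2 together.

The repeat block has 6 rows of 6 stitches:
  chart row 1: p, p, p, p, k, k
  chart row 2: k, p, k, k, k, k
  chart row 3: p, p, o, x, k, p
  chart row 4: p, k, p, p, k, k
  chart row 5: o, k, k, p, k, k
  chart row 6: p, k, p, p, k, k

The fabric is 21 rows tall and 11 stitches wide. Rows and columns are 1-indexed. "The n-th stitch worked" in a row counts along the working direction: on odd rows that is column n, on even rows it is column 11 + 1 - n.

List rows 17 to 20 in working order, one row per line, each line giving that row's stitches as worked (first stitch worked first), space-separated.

Rows as worked:
o k k p k k o k k p k
p k k p k p p k k p k
p p p p k k p p p p k
p p p k p p p p p k p

Derivation:
Row 17: chart row 5, RS - tile across columns 1-11 and work as-is.
Row 18: chart row 6, WS - tiled (columns 1-11): p k p p k k p k p p k; work from column 11 back to 1 with k<->p swapped.
Row 19: chart row 1, RS - tile across columns 1-11 and work as-is.
Row 20: chart row 2, WS - tiled (columns 1-11): k p k k k k k p k k k; work from column 11 back to 1 with k<->p swapped.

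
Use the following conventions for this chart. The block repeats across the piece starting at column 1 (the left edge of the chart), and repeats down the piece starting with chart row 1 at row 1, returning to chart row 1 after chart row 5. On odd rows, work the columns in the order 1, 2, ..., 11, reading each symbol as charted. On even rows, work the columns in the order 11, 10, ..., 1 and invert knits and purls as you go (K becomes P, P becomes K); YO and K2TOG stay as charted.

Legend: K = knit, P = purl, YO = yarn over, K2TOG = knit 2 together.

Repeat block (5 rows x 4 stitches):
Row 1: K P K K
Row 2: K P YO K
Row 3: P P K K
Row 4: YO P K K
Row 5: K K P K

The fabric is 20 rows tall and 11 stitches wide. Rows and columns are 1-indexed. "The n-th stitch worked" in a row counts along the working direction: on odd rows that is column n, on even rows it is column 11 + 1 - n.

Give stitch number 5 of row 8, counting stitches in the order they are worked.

Row 8: (8-1) mod 5 = 2, so use chart row 3. Even row -> WS.
Chart row 3 tiled across columns 1-11: P P K K P P K K P P K
WS: work from column 11 back to column 1 (reverse the tiled row), swapping K<->P (YO and K2TOG unchanged).
Row 8 as worked: P K K P P K K P P K K
The 5th stitch worked is P.

Stitch:
P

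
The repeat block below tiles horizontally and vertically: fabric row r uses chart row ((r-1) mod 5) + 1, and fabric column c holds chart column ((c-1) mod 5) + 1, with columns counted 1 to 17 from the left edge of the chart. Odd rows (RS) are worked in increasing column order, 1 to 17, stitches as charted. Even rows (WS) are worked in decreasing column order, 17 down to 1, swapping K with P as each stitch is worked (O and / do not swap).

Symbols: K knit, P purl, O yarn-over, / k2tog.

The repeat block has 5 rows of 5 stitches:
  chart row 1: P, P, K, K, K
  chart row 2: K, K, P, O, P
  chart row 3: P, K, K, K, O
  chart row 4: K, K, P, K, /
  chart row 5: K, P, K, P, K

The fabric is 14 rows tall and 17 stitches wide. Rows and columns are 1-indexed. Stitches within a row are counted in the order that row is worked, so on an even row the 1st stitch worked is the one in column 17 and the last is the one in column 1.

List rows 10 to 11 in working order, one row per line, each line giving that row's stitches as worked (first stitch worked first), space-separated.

== ROWS AS WORKED ==
K P P K P K P P K P K P P K P K P
P P K K K P P K K K P P K K K P P

Derivation:
Row 10: chart row 5, WS - tiled (columns 1-17): K P K P K K P K P K K P K P K K P; work from column 17 back to 1 with K<->P swapped.
Row 11: chart row 1, RS - tile across columns 1-17 and work as-is.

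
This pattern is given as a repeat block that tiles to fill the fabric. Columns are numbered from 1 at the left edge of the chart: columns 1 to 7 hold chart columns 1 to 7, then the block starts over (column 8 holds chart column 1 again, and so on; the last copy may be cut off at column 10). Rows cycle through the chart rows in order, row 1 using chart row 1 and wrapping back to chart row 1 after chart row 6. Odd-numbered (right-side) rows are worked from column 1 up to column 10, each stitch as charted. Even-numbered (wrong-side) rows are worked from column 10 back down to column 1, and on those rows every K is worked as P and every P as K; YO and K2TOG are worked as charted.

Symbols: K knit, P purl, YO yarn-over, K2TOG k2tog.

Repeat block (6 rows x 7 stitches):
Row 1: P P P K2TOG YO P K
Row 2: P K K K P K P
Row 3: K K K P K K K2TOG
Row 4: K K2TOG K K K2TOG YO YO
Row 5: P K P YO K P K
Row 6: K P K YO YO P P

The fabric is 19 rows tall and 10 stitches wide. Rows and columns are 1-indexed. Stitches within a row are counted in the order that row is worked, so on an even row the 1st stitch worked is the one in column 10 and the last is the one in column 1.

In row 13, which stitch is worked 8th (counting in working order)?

== STITCH ==
P

Derivation:
For row 13: chart row = ((13-1) mod 6) + 1 = 1; this is a RS (odd) row.
Chart row 1 tiled across columns 1-10: P P P K2TOG YO P K P P P
Right side: take the tiled row as-is (worked left to right from column 1).
Stitch 8 in working order -> P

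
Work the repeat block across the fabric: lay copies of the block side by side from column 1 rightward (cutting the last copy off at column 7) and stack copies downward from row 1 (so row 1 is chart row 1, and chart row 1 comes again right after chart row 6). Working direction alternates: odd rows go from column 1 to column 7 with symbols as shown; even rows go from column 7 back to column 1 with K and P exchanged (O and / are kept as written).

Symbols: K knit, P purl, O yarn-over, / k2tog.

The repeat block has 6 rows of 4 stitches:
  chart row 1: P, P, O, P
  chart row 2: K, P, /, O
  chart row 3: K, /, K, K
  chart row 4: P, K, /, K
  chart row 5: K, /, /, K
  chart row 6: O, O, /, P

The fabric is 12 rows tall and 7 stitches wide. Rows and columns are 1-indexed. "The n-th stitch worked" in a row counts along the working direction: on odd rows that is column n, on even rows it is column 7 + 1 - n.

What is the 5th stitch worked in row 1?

Result:
P

Derivation:
For row 1: chart row = ((1-1) mod 6) + 1 = 1; this is a RS (odd) row.
Chart row 1 tiled across columns 1-7: P P O P P P O
RS row: no reversal, no swap; stitch n worked = column n.
Stitch 5 in working order -> P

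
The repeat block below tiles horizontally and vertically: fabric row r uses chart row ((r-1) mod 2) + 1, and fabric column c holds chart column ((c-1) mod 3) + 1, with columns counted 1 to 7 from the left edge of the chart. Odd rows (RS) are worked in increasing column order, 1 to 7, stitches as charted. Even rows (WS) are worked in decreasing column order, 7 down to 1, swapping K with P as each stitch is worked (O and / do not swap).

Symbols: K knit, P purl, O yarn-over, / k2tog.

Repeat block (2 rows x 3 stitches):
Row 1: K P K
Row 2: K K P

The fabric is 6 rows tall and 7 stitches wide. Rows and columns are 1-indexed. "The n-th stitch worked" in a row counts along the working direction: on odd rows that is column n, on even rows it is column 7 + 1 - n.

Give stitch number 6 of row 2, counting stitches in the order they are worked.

Result:
P

Derivation:
Row 2 uses chart row ((2-1) mod 2)+1 = 2. Row 2 is even, so WS.
Chart row 2 tiled across columns 1-7: K K P K K P K
WS: work from column 7 back to column 1 (reverse the tiled row), swapping K<->P (O and / unchanged).
Row 2 as worked: P K P P K P P
Counting 6 along the worked row gives P.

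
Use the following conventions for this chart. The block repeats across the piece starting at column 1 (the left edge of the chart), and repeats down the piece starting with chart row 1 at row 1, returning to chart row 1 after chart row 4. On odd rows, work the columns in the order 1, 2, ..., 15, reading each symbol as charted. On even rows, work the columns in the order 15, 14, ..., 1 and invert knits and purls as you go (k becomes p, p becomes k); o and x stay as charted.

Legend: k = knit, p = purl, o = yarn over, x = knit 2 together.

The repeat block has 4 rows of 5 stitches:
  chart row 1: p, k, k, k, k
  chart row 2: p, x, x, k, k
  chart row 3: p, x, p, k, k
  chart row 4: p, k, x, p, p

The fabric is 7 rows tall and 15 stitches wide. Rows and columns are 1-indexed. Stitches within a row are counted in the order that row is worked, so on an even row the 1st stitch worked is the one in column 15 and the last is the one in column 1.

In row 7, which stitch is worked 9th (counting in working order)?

Result:
k

Derivation:
For row 7: chart row = ((7-1) mod 4) + 1 = 3; this is a RS (odd) row.
Chart row 3 tiled across columns 1-15: p x p k k p x p k k p x p k k
RS: work column 1 to column 15, symbols as charted — the tiled row is the row as worked.
The 9th stitch worked is k.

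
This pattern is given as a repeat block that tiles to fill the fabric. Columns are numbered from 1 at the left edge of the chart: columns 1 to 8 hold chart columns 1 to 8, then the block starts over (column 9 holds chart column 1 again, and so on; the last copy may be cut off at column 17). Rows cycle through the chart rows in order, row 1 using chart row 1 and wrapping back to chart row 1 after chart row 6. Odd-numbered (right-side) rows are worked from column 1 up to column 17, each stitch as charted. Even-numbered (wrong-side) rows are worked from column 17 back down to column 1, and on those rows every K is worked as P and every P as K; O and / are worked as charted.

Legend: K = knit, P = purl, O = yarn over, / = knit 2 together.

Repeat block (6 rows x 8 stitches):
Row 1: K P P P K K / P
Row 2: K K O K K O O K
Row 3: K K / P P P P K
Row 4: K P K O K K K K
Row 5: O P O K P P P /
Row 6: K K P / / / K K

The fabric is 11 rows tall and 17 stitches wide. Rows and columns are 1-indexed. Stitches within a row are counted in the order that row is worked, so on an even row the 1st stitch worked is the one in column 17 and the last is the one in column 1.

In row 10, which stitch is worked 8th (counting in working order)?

Row 10: (10-1) mod 6 = 3, so use chart row 4. Even row -> WS.
Chart row 4 tiled across columns 1-17: K P K O K K K K K P K O K K K K K
WS row: flip the tiled sequence (start at column 17) and apply K<->P; O and / stay.
Row 10 as worked: P P P P P O P K P P P P P O P K P
Stitch 8 in working order -> K

== STITCH ==
K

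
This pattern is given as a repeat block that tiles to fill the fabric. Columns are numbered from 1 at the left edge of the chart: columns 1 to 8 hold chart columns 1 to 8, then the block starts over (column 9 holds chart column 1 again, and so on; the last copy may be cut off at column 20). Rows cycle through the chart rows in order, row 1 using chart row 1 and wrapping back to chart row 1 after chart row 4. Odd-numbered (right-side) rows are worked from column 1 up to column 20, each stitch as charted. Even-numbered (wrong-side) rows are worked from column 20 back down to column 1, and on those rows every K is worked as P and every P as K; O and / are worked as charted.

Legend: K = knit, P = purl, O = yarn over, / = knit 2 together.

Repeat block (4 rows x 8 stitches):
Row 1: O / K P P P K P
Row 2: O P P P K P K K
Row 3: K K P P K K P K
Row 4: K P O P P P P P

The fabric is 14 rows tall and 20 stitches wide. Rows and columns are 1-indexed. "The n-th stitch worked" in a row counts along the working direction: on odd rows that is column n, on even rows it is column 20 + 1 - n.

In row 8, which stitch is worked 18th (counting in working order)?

Stitch:
O

Derivation:
For row 8: chart row = ((8-1) mod 4) + 1 = 4; this is a WS (even) row.
Chart row 4 tiled across columns 1-20: K P O P P P P P K P O P P P P P K P O P
WS row: flip the tiled sequence (start at column 20) and apply K<->P; O and / stay.
Row 8 as worked: K O K P K K K K K O K P K K K K K O K P
Stitch 18 in working order -> O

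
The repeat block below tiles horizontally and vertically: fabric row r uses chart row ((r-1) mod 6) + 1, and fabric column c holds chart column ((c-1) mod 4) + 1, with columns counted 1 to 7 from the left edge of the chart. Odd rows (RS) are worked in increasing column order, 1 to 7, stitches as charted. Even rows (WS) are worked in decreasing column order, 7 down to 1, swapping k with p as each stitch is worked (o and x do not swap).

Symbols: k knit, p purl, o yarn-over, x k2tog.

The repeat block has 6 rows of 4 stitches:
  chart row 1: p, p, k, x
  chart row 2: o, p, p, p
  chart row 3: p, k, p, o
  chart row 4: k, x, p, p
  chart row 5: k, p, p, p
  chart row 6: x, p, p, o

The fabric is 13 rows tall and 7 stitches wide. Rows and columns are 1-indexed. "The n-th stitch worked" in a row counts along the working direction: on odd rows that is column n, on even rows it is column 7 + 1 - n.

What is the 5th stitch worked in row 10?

== STITCH ==
k

Derivation:
Row 10: (10-1) mod 6 = 3, so use chart row 4. Even row -> WS.
Chart row 4 tiled across columns 1-7: k x p p k x p
Wrong side: read the tiled row from column 7 down to 1 and exchange k with p (leave o, x).
Row 10 as worked: k x p k k x p
The 5th stitch worked is k.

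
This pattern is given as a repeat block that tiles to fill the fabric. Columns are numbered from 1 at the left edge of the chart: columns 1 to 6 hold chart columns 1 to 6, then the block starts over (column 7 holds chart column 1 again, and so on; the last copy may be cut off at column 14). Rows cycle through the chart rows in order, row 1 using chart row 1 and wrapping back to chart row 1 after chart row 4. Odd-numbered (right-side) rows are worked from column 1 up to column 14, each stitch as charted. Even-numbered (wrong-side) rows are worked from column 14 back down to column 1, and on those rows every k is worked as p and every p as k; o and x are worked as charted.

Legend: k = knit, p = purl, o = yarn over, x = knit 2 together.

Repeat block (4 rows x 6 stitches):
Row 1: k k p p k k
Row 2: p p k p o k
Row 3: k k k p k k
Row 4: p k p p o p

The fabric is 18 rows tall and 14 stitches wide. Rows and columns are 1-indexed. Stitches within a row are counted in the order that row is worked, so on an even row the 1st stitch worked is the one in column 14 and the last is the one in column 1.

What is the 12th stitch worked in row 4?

Result:
k

Derivation:
For row 4: chart row = ((4-1) mod 4) + 1 = 4; this is a WS (even) row.
Chart row 4 tiled across columns 1-14: p k p p o p p k p p o p p k
Wrong side: read the tiled row from column 14 down to 1 and exchange k with p (leave o, x).
Row 4 as worked: p k k o k k p k k o k k p k
The 12th stitch worked is k.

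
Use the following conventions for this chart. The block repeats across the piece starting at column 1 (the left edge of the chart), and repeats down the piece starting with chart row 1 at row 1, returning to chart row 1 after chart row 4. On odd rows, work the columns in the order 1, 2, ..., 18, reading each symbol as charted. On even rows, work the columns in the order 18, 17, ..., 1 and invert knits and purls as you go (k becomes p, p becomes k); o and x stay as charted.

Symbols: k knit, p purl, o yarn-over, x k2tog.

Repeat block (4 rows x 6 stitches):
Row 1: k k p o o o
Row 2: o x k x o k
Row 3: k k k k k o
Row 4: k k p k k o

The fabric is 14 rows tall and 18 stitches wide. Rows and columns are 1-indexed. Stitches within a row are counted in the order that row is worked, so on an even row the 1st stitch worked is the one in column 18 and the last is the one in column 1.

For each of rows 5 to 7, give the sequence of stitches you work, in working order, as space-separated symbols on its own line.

Row 5: chart row 1, RS - tile across columns 1-18 and work as-is.
Row 6: chart row 2, WS - tiled (columns 1-18): o x k x o k o x k x o k o x k x o k; work from column 18 back to 1 with k<->p swapped.
Row 7: chart row 3, RS - tile across columns 1-18 and work as-is.

Result:
k k p o o o k k p o o o k k p o o o
p o x p x o p o x p x o p o x p x o
k k k k k o k k k k k o k k k k k o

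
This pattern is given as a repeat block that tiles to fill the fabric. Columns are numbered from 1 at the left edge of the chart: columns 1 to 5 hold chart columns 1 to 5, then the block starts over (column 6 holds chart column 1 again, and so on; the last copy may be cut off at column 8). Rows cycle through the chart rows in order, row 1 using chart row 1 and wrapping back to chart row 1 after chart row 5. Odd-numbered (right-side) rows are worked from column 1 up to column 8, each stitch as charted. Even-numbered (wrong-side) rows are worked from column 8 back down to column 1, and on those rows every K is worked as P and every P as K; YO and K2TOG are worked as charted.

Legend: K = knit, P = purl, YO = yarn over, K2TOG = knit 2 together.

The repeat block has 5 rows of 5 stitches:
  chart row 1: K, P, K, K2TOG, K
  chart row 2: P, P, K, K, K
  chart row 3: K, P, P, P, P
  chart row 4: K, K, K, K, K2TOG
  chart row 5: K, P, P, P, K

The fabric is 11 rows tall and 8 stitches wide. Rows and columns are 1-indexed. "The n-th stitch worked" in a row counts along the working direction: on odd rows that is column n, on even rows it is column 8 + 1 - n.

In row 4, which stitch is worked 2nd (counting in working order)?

== STITCH ==
P

Derivation:
For row 4: chart row = ((4-1) mod 5) + 1 = 4; this is a WS (even) row.
Chart row 4 tiled across columns 1-8: K K K K K2TOG K K K
WS row: flip the tiled sequence (start at column 8) and apply K<->P; YO and K2TOG stay.
Row 4 as worked: P P P K2TOG P P P P
The 2nd stitch worked is P.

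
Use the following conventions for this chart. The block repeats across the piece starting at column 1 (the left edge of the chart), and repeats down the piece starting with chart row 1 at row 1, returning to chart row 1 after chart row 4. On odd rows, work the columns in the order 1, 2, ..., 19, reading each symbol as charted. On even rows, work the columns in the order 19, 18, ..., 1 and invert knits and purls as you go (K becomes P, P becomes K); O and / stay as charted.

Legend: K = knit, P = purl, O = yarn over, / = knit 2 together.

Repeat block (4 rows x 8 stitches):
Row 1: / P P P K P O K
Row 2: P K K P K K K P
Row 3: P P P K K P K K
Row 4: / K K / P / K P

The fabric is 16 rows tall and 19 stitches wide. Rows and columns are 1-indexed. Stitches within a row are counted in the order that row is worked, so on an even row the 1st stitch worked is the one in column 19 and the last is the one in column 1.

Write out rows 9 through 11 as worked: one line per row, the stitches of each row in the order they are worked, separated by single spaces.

Row 9: chart row 1, RS - tile across columns 1-19 and work as-is.
Row 10: chart row 2, WS - tiled (columns 1-19): P K K P K K K P P K K P K K K P P K K; work from column 19 back to 1 with K<->P swapped.
Row 11: chart row 3, RS - tile across columns 1-19 and work as-is.

== ROWS AS WORKED ==
/ P P P K P O K / P P P K P O K / P P
P P K K P P P K P P K K P P P K P P K
P P P K K P K K P P P K K P K K P P P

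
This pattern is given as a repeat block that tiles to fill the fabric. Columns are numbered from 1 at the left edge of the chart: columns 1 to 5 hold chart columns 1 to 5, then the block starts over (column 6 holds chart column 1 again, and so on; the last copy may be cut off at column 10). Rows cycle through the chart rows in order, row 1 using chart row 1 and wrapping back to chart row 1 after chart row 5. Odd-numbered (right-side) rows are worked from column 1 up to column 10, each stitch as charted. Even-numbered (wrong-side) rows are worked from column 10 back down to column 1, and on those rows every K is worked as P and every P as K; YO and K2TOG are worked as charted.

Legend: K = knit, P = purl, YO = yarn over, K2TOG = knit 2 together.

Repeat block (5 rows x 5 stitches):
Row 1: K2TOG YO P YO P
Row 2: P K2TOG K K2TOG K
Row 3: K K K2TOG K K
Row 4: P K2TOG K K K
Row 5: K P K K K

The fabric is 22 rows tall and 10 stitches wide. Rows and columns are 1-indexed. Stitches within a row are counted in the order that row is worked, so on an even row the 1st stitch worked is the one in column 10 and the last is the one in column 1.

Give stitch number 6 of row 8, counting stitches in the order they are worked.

Row 8 uses chart row ((8-1) mod 5)+1 = 3. Row 8 is even, so WS.
Chart row 3 tiled across columns 1-10: K K K2TOG K K K K K2TOG K K
WS row: flip the tiled sequence (start at column 10) and apply K<->P; YO and K2TOG stay.
Row 8 as worked: P P K2TOG P P P P K2TOG P P
Counting 6 along the worked row gives P.

== STITCH ==
P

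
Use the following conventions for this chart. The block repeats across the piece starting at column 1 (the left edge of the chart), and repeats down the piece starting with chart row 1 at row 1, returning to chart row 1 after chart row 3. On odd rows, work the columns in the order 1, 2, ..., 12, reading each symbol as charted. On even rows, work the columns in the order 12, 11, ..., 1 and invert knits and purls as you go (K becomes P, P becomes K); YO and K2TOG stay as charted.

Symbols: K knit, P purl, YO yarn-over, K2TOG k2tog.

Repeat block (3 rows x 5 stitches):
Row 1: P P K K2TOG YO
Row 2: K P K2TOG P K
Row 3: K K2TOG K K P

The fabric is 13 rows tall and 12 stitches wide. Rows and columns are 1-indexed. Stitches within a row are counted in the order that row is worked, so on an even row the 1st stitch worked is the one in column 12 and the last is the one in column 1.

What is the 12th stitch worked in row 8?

For row 8: chart row = ((8-1) mod 3) + 1 = 2; this is a WS (even) row.
Chart row 2 tiled across columns 1-12: K P K2TOG P K K P K2TOG P K K P
WS: work from column 12 back to column 1 (reverse the tiled row), swapping K<->P (YO and K2TOG unchanged).
Row 8 as worked: K P P K K2TOG K P P K K2TOG K P
The 12th stitch worked is P.

== STITCH ==
P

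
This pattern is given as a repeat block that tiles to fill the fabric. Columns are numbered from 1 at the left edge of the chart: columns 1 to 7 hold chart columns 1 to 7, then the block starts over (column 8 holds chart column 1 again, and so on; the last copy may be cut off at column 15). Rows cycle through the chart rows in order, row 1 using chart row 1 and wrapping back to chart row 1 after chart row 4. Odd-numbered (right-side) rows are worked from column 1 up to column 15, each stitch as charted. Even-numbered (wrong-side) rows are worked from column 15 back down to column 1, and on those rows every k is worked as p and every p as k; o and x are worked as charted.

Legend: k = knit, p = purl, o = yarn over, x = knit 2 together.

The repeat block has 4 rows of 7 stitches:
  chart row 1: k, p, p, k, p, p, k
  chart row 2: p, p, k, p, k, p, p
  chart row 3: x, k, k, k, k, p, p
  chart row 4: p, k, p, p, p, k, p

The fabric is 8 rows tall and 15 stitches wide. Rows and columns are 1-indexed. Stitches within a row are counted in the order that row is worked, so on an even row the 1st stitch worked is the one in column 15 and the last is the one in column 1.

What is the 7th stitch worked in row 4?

Stitch:
p

Derivation:
For row 4: chart row = ((4-1) mod 4) + 1 = 4; this is a WS (even) row.
Chart row 4 tiled across columns 1-15: p k p p p k p p k p p p k p p
WS: work from column 15 back to column 1 (reverse the tiled row), swapping k<->p (o and x unchanged).
Row 4 as worked: k k p k k k p k k p k k k p k
Stitch 7 in working order -> p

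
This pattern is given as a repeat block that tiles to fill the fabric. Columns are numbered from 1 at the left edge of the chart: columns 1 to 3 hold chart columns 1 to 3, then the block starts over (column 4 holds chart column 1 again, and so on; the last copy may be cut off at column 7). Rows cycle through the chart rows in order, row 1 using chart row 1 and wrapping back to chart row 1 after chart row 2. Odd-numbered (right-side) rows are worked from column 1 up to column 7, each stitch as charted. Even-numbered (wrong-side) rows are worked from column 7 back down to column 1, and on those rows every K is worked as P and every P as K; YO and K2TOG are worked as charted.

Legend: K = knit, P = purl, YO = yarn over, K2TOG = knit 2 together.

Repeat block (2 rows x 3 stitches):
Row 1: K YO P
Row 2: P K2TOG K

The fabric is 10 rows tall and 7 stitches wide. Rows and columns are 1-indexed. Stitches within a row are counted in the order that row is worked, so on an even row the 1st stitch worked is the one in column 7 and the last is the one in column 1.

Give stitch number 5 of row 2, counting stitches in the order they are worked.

== STITCH ==
P

Derivation:
Row 2 uses chart row ((2-1) mod 2)+1 = 2. Row 2 is even, so WS.
Chart row 2 tiled across columns 1-7: P K2TOG K P K2TOG K P
WS: work from column 7 back to column 1 (reverse the tiled row), swapping K<->P (YO and K2TOG unchanged).
Row 2 as worked: K P K2TOG K P K2TOG K
Stitch 5 in working order -> P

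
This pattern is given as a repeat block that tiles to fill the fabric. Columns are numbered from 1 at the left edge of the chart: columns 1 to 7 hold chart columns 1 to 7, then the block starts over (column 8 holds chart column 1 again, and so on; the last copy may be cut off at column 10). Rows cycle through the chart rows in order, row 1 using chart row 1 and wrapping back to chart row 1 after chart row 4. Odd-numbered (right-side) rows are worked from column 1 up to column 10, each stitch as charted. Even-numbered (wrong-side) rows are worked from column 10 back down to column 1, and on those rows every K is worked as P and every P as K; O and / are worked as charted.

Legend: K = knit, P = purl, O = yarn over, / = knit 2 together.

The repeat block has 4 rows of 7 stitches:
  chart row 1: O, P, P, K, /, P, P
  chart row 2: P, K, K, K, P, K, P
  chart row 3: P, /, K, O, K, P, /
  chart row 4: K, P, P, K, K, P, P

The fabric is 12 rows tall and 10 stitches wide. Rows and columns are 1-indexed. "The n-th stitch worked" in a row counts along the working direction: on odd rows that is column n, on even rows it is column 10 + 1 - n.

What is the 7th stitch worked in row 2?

Row 2: (2-1) mod 4 = 1, so use chart row 2. Even row -> WS.
Chart row 2 tiled across columns 1-10: P K K K P K P P K K
WS row: flip the tiled sequence (start at column 10) and apply K<->P; O and / stay.
Row 2 as worked: P P K K P K P P P K
Counting 7 along the worked row gives P.

== STITCH ==
P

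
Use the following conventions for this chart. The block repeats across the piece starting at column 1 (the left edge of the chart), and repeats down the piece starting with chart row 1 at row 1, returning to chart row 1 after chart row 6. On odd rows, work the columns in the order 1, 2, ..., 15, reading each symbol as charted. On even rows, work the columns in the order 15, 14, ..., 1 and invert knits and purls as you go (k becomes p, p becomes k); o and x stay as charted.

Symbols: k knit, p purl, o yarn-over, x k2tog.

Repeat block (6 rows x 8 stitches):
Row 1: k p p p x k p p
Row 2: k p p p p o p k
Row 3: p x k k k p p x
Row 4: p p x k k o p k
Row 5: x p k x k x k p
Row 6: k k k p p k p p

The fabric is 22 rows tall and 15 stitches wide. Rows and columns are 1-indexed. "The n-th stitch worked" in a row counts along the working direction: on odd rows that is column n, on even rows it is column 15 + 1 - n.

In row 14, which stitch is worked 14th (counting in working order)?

== STITCH ==
k

Derivation:
For row 14: chart row = ((14-1) mod 6) + 1 = 2; this is a WS (even) row.
Chart row 2 tiled across columns 1-15: k p p p p o p k k p p p p o p
Wrong side: read the tiled row from column 15 down to 1 and exchange k with p (leave o, x).
Row 14 as worked: k o k k k k p p k o k k k k p
The 14th stitch worked is k.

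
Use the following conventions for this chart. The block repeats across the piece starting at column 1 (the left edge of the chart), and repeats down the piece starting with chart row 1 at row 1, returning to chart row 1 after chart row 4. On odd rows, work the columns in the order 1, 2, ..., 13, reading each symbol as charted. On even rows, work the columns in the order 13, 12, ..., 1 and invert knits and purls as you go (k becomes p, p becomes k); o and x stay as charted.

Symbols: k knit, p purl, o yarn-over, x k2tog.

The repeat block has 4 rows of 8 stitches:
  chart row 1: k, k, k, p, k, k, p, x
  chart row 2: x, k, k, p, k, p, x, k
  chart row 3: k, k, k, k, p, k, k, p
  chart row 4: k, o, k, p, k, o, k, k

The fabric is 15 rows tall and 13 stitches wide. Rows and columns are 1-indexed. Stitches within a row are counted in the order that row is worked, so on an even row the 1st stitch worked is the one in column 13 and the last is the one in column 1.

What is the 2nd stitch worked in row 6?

For row 6: chart row = ((6-1) mod 4) + 1 = 2; this is a WS (even) row.
Chart row 2 tiled across columns 1-13: x k k p k p x k x k k p k
WS: work from column 13 back to column 1 (reverse the tiled row), swapping k<->p (o and x unchanged).
Row 6 as worked: p k p p x p x k p k p p x
The 2nd stitch worked is k.

Result:
k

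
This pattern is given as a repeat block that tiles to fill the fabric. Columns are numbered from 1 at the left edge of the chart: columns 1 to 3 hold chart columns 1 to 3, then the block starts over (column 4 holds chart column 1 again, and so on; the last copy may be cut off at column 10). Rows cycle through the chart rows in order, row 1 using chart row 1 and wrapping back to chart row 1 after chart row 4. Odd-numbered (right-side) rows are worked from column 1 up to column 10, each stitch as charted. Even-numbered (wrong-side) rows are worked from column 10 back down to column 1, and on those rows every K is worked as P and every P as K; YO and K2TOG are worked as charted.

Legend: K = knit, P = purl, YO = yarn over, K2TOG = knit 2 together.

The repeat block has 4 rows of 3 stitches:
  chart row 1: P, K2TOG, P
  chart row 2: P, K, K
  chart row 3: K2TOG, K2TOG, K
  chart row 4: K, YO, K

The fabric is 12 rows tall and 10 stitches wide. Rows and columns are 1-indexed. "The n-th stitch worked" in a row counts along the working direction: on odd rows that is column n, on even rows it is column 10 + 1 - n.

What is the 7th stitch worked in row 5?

Row 5 uses chart row ((5-1) mod 4)+1 = 1. Row 5 is odd, so RS.
Chart row 1 tiled across columns 1-10: P K2TOG P P K2TOG P P K2TOG P P
RS: work column 1 to column 10, symbols as charted — the tiled row is the row as worked.
Counting 7 along the worked row gives P.

Result:
P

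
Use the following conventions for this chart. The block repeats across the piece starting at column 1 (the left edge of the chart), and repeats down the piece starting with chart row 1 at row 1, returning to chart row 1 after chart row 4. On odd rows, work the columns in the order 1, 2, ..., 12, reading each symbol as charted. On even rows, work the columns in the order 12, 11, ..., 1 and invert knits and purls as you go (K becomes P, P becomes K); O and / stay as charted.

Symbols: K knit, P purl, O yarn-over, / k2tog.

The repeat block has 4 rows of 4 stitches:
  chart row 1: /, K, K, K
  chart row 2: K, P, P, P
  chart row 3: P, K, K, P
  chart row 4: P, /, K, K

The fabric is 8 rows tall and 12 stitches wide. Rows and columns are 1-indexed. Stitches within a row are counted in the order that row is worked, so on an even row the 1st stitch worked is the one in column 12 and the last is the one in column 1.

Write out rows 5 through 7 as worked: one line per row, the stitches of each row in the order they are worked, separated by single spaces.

Result:
/ K K K / K K K / K K K
K K K P K K K P K K K P
P K K P P K K P P K K P

Derivation:
Row 5: chart row 1, RS - tile across columns 1-12 and work as-is.
Row 6: chart row 2, WS - tiled (columns 1-12): K P P P K P P P K P P P; work from column 12 back to 1 with K<->P swapped.
Row 7: chart row 3, RS - tile across columns 1-12 and work as-is.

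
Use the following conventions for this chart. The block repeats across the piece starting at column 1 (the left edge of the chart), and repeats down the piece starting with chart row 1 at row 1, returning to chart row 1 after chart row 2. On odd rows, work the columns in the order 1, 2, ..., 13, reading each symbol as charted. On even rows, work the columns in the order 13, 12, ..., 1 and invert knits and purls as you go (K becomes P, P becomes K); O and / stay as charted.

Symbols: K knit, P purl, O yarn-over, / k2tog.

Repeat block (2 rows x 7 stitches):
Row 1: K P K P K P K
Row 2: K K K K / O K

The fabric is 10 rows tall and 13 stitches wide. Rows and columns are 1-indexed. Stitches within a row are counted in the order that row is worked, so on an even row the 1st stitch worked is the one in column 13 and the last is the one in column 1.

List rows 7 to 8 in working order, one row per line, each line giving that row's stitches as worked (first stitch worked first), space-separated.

Row 7: chart row 1, RS - tile across columns 1-13 and work as-is.
Row 8: chart row 2, WS - tiled (columns 1-13): K K K K / O K K K K K / O; work from column 13 back to 1 with K<->P swapped.

Result:
K P K P K P K K P K P K P
O / P P P P P O / P P P P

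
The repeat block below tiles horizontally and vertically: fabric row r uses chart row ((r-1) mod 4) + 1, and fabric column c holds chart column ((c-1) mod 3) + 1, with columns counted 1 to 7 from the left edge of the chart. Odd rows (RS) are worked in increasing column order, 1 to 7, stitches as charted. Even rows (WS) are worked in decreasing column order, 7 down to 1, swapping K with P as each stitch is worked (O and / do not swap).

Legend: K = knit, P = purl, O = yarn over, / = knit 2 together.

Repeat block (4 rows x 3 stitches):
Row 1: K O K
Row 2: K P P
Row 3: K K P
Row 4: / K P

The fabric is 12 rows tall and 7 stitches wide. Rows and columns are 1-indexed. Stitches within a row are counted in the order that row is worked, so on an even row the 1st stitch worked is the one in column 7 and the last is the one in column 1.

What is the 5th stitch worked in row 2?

== STITCH ==
K

Derivation:
Row 2 uses chart row ((2-1) mod 4)+1 = 2. Row 2 is even, so WS.
Chart row 2 tiled across columns 1-7: K P P K P P K
WS row: flip the tiled sequence (start at column 7) and apply K<->P; O and / stay.
Row 2 as worked: P K K P K K P
The 5th stitch worked is K.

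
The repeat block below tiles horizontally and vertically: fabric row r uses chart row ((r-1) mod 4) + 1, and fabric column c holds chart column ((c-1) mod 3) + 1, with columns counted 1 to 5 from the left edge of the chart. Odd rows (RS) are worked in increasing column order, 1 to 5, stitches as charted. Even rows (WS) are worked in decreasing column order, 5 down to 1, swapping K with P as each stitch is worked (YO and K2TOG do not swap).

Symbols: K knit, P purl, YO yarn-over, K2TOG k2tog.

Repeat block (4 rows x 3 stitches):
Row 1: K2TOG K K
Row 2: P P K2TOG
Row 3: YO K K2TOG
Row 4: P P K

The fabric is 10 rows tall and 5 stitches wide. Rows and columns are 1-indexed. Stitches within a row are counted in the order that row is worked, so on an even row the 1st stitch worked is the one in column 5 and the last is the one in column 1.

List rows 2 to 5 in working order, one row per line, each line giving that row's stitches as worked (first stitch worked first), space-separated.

Rows as worked:
K K K2TOG K K
YO K K2TOG YO K
K K P K K
K2TOG K K K2TOG K

Derivation:
Row 2: chart row 2, WS - tiled (columns 1-5): P P K2TOG P P; work from column 5 back to 1 with K<->P swapped.
Row 3: chart row 3, RS - tile across columns 1-5 and work as-is.
Row 4: chart row 4, WS - tiled (columns 1-5): P P K P P; work from column 5 back to 1 with K<->P swapped.
Row 5: chart row 1, RS - tile across columns 1-5 and work as-is.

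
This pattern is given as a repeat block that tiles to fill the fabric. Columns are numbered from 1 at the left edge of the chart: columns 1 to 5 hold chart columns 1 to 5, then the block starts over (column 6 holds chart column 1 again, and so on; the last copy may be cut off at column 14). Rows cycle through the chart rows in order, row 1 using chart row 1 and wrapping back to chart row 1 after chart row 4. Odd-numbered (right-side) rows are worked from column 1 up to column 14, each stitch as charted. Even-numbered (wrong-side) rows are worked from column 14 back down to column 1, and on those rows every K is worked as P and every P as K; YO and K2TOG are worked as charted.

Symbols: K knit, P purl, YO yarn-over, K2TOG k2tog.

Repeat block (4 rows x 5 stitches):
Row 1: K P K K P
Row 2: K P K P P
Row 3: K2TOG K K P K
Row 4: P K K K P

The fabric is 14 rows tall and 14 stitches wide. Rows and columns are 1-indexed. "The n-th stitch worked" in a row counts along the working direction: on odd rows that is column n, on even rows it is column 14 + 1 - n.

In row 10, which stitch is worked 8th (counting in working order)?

Result:
K

Derivation:
For row 10: chart row = ((10-1) mod 4) + 1 = 2; this is a WS (even) row.
Chart row 2 tiled across columns 1-14: K P K P P K P K P P K P K P
WS row: flip the tiled sequence (start at column 14) and apply K<->P; YO and K2TOG stay.
Row 10 as worked: K P K P K K P K P K K P K P
Counting 8 along the worked row gives K.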